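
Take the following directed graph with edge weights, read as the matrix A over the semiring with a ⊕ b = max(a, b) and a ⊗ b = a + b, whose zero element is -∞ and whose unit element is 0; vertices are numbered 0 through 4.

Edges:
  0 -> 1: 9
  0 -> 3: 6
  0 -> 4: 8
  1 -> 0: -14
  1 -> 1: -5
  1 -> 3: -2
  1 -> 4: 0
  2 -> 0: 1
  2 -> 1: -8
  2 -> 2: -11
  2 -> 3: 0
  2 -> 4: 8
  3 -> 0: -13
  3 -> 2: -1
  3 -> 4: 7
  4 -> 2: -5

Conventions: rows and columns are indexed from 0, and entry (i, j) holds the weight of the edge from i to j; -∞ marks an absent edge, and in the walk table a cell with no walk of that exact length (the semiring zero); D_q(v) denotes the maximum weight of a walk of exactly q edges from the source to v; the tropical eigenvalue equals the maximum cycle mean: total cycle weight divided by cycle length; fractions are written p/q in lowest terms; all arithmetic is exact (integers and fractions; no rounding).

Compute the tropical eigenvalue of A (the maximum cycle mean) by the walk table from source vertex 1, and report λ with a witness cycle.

q=0: [-∞, 0, -∞, -∞, -∞]
q=1: [-14, -5, -∞, -2, 0]
q=2: [-15, -5, -3, -7, 5]
q=3: [-2, -6, 0, -3, 5]
q=4: [1, 7, 0, 4, 8]
q=5: [1, 10, 3, 7, 11]
Optimal cycle mean attained by: cycle 0->3->4->2->0, total 6 + 7 + (-5) + 1, length 4.
Answer: λ = 9/4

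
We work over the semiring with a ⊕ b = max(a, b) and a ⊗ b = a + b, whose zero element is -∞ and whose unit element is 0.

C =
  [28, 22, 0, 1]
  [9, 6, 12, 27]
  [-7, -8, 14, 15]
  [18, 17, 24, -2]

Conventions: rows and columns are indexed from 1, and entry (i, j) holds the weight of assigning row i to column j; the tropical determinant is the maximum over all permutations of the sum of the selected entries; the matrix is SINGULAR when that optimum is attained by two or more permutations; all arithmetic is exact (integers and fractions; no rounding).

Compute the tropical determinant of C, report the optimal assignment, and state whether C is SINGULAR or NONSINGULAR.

σ = (1, 2, 3, 4): 28 + 6 + 14 + (-2) = 46
σ = (1, 2, 4, 3): 28 + 6 + 15 + 24 = 73
σ = (1, 3, 2, 4): 28 + 12 + (-8) + (-2) = 30
σ = (1, 3, 4, 2): 28 + 12 + 15 + 17 = 72
σ = (1, 4, 2, 3): 28 + 27 + (-8) + 24 = 71
σ = (1, 4, 3, 2): 28 + 27 + 14 + 17 = 86
σ = (2, 1, 3, 4): 22 + 9 + 14 + (-2) = 43
σ = (2, 1, 4, 3): 22 + 9 + 15 + 24 = 70
σ = (2, 3, 1, 4): 22 + 12 + (-7) + (-2) = 25
σ = (2, 3, 4, 1): 22 + 12 + 15 + 18 = 67
σ = (2, 4, 1, 3): 22 + 27 + (-7) + 24 = 66
σ = (2, 4, 3, 1): 22 + 27 + 14 + 18 = 81
σ = (3, 1, 2, 4): 0 + 9 + (-8) + (-2) = -1
σ = (3, 1, 4, 2): 0 + 9 + 15 + 17 = 41
σ = (3, 2, 1, 4): 0 + 6 + (-7) + (-2) = -3
σ = (3, 2, 4, 1): 0 + 6 + 15 + 18 = 39
σ = (3, 4, 1, 2): 0 + 27 + (-7) + 17 = 37
σ = (3, 4, 2, 1): 0 + 27 + (-8) + 18 = 37
σ = (4, 1, 2, 3): 1 + 9 + (-8) + 24 = 26
σ = (4, 1, 3, 2): 1 + 9 + 14 + 17 = 41
σ = (4, 2, 1, 3): 1 + 6 + (-7) + 24 = 24
σ = (4, 2, 3, 1): 1 + 6 + 14 + 18 = 39
σ = (4, 3, 1, 2): 1 + 12 + (-7) + 17 = 23
σ = (4, 3, 2, 1): 1 + 12 + (-8) + 18 = 23
Optimal value attained by: σ = (1, 4, 3, 2).
Answer: det⊕(C) = 86; verdict: NONSINGULAR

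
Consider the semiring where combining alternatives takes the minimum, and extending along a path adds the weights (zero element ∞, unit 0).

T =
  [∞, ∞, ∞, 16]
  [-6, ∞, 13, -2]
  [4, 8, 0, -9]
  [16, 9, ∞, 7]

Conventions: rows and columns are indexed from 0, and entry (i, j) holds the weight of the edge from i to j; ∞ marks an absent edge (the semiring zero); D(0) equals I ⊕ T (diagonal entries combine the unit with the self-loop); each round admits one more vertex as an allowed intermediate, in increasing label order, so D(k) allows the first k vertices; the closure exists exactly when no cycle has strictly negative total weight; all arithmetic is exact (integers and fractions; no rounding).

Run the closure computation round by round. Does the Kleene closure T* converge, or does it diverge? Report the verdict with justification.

D(0):
  [0, ∞, ∞, 16]
  [-6, 0, 13, -2]
  [4, 8, 0, -9]
  [16, 9, ∞, 0]
D(1):
  [0, ∞, ∞, 16]
  [-6, 0, 13, -2]
  [4, 8, 0, -9]
  [16, 9, ∞, 0]
D(2):
  [0, ∞, ∞, 16]
  [-6, 0, 13, -2]
  [2, 8, 0, -9]
  [3, 9, 22, 0]
D(3):
  [0, ∞, ∞, 16]
  [-6, 0, 13, -2]
  [2, 8, 0, -9]
  [3, 9, 22, 0]
D(4):
  [0, 25, 38, 16]
  [-6, 0, 13, -2]
  [-6, 0, 0, -9]
  [3, 9, 22, 0]
Key observation: every diagonal entry stays at the unit through all rounds, so no improving cycle exists.
Answer: CONVERGES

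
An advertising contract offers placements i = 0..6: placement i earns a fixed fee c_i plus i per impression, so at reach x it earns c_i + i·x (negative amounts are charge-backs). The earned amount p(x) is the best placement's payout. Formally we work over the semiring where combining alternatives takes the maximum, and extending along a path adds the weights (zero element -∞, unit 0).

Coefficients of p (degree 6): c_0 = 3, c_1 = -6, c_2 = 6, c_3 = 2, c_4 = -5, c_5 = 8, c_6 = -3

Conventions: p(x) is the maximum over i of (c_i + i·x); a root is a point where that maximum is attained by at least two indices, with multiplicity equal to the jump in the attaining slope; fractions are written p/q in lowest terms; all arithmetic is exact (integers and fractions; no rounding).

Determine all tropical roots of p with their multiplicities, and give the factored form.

hull edge (i=0, c=3) to (i=2, c=6): slope 3/2, span 2
hull edge (i=2, c=6) to (i=5, c=8): slope 2/3, span 3
hull edge (i=5, c=8) to (i=6, c=-3): slope -11, span 1
Factored form: p(x) = -3 ⊗ (x ⊕ (-3/2)) ⊗ (x ⊕ (-3/2)) ⊗ (x ⊕ (-2/3)) ⊗ (x ⊕ (-2/3)) ⊗ (x ⊕ (-2/3)) ⊗ (x ⊕ 11)
Answer: roots = -3/2 (mult 2), -2/3 (mult 3), 11 (mult 1)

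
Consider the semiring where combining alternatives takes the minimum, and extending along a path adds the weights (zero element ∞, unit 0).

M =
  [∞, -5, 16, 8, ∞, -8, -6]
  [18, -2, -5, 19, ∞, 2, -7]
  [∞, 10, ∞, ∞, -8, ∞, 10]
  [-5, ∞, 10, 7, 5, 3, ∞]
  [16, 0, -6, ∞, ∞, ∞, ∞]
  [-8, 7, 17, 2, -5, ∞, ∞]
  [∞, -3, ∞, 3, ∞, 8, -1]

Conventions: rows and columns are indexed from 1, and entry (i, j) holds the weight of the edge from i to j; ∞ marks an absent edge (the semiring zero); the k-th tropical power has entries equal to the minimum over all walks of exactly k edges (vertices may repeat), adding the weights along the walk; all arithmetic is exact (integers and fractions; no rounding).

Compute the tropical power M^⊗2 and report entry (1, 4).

M^⊗2:
  [-16, -9, -10, -6, -13, -3, -12]
  [-6, -10, -7, -4, -13, 0, -9]
  [8, -8, -14, 13, ∞, 12, 3]
  [-5, -10, -1, 3, -2, -13, -11]
  [18, -2, -5, 19, -14, 2, -7]
  [-3, -13, -11, 0, 7, -16, -14]
  [-2, -5, -8, 2, 3, -1, -10]
Key observation: the optimum is the walk 1->6->4, with weight (-8) + 2 = -6.
Optimal value attained by: walk 1->6->4.
Answer: (M^⊗2)[1][4] = -6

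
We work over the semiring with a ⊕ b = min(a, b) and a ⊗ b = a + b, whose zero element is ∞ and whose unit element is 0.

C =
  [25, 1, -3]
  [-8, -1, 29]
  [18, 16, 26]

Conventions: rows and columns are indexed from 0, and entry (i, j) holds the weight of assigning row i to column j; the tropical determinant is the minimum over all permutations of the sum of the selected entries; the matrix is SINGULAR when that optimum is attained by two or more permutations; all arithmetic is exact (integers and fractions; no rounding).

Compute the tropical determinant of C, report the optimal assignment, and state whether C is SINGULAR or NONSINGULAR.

σ = (0, 1, 2): 25 + (-1) + 26 = 50
σ = (0, 2, 1): 25 + 29 + 16 = 70
σ = (1, 0, 2): 1 + (-8) + 26 = 19
σ = (1, 2, 0): 1 + 29 + 18 = 48
σ = (2, 0, 1): (-3) + (-8) + 16 = 5
σ = (2, 1, 0): (-3) + (-1) + 18 = 14
Optimal value attained by: σ = (2, 0, 1).
Answer: det⊕(C) = 5; verdict: NONSINGULAR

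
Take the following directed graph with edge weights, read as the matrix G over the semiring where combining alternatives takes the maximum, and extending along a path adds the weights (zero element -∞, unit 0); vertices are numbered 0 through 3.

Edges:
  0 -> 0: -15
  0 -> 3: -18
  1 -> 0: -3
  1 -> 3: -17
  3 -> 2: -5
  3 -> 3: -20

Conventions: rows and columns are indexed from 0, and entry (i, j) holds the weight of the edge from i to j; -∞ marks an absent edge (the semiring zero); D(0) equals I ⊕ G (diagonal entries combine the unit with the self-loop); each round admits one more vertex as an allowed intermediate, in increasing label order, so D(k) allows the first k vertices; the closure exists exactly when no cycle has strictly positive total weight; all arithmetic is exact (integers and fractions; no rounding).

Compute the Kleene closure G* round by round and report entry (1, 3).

D(0):
  [0, -∞, -∞, -18]
  [-3, 0, -∞, -17]
  [-∞, -∞, 0, -∞]
  [-∞, -∞, -5, 0]
D(1):
  [0, -∞, -∞, -18]
  [-3, 0, -∞, -17]
  [-∞, -∞, 0, -∞]
  [-∞, -∞, -5, 0]
D(2):
  [0, -∞, -∞, -18]
  [-3, 0, -∞, -17]
  [-∞, -∞, 0, -∞]
  [-∞, -∞, -5, 0]
D(3):
  [0, -∞, -∞, -18]
  [-3, 0, -∞, -17]
  [-∞, -∞, 0, -∞]
  [-∞, -∞, -5, 0]
D(4):
  [0, -∞, -23, -18]
  [-3, 0, -22, -17]
  [-∞, -∞, 0, -∞]
  [-∞, -∞, -5, 0]
Answer: G*[1][3] = -17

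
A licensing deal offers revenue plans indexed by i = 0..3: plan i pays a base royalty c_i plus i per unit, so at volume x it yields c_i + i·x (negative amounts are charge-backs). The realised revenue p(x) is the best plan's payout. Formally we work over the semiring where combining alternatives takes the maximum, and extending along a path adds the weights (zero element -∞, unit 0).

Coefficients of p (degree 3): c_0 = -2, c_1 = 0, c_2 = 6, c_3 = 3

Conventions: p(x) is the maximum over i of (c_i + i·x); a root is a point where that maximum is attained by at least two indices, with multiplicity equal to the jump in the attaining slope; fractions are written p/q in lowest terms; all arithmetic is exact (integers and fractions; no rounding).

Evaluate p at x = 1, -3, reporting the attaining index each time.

p(1) = max(-2+0·1=-2, 0+1·1=1, 6+2·1=8, 3+3·1=6) = 8 (attained by i=2)
p(-3) = max(-2+0·(-3)=-2, 0+1·(-3)=-3, 6+2·(-3)=0, 3+3·(-3)=-6) = 0 (attained by i=2)
Answer: p(1) = 8; p(-3) = 0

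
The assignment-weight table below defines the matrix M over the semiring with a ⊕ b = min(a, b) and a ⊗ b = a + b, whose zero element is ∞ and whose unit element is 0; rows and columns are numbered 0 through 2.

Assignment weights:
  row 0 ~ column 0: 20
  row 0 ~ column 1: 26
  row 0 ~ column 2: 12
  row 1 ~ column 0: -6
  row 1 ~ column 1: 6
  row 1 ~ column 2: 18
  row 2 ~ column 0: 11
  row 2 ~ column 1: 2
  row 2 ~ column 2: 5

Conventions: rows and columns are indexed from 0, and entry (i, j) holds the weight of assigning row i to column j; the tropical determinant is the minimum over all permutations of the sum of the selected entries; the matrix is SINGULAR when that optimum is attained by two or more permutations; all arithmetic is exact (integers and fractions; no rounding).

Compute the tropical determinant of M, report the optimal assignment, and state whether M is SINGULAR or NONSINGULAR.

σ = (0, 1, 2): 20 + 6 + 5 = 31
σ = (0, 2, 1): 20 + 18 + 2 = 40
σ = (1, 0, 2): 26 + (-6) + 5 = 25
σ = (1, 2, 0): 26 + 18 + 11 = 55
σ = (2, 0, 1): 12 + (-6) + 2 = 8
σ = (2, 1, 0): 12 + 6 + 11 = 29
Optimal value attained by: σ = (2, 0, 1).
Answer: det⊕(M) = 8; verdict: NONSINGULAR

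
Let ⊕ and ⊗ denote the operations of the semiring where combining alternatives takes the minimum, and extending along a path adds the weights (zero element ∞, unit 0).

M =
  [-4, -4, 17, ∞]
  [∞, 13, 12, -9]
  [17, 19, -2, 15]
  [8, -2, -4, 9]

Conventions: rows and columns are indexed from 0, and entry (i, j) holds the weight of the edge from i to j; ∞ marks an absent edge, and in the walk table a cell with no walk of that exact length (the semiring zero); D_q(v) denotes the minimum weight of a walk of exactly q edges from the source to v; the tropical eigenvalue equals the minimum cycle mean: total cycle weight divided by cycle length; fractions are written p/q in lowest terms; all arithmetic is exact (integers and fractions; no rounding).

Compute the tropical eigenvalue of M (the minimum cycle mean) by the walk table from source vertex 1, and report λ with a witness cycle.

q=0: [∞, 0, ∞, ∞]
q=1: [∞, 13, 12, -9]
q=2: [-1, -11, -13, 0]
q=3: [-5, -5, -15, -20]
q=4: [-12, -22, -24, -14]
Optimal cycle mean attained by: cycle 1->3->1, total (-9) + (-2), length 2.
Answer: λ = -11/2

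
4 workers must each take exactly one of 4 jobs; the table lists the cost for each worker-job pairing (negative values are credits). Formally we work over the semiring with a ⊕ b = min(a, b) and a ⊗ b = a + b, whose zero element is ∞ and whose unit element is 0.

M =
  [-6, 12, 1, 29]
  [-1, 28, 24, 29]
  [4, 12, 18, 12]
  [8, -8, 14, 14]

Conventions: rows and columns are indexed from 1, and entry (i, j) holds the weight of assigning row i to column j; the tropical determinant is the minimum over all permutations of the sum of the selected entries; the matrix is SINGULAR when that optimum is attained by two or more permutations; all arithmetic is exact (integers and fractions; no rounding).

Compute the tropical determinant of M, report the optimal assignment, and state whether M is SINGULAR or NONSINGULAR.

σ = (1, 2, 3, 4): (-6) + 28 + 18 + 14 = 54
σ = (1, 2, 4, 3): (-6) + 28 + 12 + 14 = 48
σ = (1, 3, 2, 4): (-6) + 24 + 12 + 14 = 44
σ = (1, 3, 4, 2): (-6) + 24 + 12 + (-8) = 22
σ = (1, 4, 2, 3): (-6) + 29 + 12 + 14 = 49
σ = (1, 4, 3, 2): (-6) + 29 + 18 + (-8) = 33
σ = (2, 1, 3, 4): 12 + (-1) + 18 + 14 = 43
σ = (2, 1, 4, 3): 12 + (-1) + 12 + 14 = 37
σ = (2, 3, 1, 4): 12 + 24 + 4 + 14 = 54
σ = (2, 3, 4, 1): 12 + 24 + 12 + 8 = 56
σ = (2, 4, 1, 3): 12 + 29 + 4 + 14 = 59
σ = (2, 4, 3, 1): 12 + 29 + 18 + 8 = 67
σ = (3, 1, 2, 4): 1 + (-1) + 12 + 14 = 26
σ = (3, 1, 4, 2): 1 + (-1) + 12 + (-8) = 4
σ = (3, 2, 1, 4): 1 + 28 + 4 + 14 = 47
σ = (3, 2, 4, 1): 1 + 28 + 12 + 8 = 49
σ = (3, 4, 1, 2): 1 + 29 + 4 + (-8) = 26
σ = (3, 4, 2, 1): 1 + 29 + 12 + 8 = 50
σ = (4, 1, 2, 3): 29 + (-1) + 12 + 14 = 54
σ = (4, 1, 3, 2): 29 + (-1) + 18 + (-8) = 38
σ = (4, 2, 1, 3): 29 + 28 + 4 + 14 = 75
σ = (4, 2, 3, 1): 29 + 28 + 18 + 8 = 83
σ = (4, 3, 1, 2): 29 + 24 + 4 + (-8) = 49
σ = (4, 3, 2, 1): 29 + 24 + 12 + 8 = 73
Optimal value attained by: σ = (3, 1, 4, 2).
Answer: det⊕(M) = 4; verdict: NONSINGULAR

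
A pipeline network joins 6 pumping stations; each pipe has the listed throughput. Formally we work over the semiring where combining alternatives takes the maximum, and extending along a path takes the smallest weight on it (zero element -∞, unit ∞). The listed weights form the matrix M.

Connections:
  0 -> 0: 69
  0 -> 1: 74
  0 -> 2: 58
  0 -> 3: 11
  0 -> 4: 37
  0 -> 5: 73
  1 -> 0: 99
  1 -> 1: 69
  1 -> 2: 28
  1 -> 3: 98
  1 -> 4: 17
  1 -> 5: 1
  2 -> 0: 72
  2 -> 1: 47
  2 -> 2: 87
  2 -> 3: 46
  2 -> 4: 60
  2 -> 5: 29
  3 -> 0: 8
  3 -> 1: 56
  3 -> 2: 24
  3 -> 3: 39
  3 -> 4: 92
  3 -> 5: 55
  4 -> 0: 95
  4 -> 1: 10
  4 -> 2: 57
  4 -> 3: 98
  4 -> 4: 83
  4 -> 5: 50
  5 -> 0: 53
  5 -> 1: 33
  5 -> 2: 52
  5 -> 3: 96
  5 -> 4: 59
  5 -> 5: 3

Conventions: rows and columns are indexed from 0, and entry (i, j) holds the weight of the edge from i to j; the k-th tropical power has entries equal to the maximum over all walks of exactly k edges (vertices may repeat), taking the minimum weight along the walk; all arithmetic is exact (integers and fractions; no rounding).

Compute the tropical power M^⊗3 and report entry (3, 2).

M^⊗2:
  [74, 69, 58, 74, 59, 69]
  [69, 74, 58, 69, 92, 73]
  [72, 72, 87, 60, 60, 72]
  [92, 56, 57, 92, 83, 50]
  [83, 74, 58, 83, 92, 73]
  [59, 56, 57, 59, 92, 55]
M^⊗3:
  [69, 74, 58, 69, 74, 73]
  [92, 69, 58, 92, 83, 69]
  [72, 72, 87, 72, 60, 72]
  [83, 74, 58, 83, 92, 73]
  [92, 74, 58, 92, 83, 73]
  [92, 59, 58, 92, 83, 59]
Key observation: the optimum is the walk 3->4->0->2, with weight 92 min 95 min 58 = 58.
Optimal value attained by: walk 3->4->0->2.
Answer: (M^⊗3)[3][2] = 58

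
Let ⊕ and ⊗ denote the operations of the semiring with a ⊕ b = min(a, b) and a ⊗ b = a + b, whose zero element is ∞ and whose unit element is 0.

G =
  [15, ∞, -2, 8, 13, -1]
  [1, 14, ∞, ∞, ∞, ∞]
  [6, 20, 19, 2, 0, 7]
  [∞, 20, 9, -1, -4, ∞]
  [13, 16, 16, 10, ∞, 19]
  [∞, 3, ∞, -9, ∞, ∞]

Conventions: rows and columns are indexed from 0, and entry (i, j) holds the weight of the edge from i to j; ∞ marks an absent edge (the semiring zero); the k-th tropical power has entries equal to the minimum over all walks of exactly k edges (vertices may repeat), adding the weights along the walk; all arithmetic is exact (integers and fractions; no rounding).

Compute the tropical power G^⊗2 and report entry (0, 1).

G^⊗2:
  [4, 2, 13, -10, -2, 5]
  [15, 28, -1, 9, 14, 0]
  [13, 10, 4, -2, -2, 5]
  [9, 12, 8, -2, -5, 15]
  [17, 22, 11, 9, 6, 12]
  [4, 11, 0, -10, -13, ∞]
Key observation: the optimum is the walk 0->5->1, with weight (-1) + 3 = 2.
Optimal value attained by: walk 0->5->1.
Answer: (G^⊗2)[0][1] = 2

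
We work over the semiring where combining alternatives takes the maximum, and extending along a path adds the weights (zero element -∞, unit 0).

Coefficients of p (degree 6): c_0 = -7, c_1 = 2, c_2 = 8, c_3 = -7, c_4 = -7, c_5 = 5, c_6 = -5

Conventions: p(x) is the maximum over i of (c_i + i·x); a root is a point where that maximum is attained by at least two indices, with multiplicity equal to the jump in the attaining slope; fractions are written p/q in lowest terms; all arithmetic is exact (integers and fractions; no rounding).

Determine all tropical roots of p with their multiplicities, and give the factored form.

hull edge (i=0, c=-7) to (i=1, c=2): slope 9, span 1
hull edge (i=1, c=2) to (i=2, c=8): slope 6, span 1
hull edge (i=2, c=8) to (i=5, c=5): slope -1, span 3
hull edge (i=5, c=5) to (i=6, c=-5): slope -10, span 1
Factored form: p(x) = -5 ⊗ (x ⊕ (-9)) ⊗ (x ⊕ (-6)) ⊗ (x ⊕ 1) ⊗ (x ⊕ 1) ⊗ (x ⊕ 1) ⊗ (x ⊕ 10)
Answer: roots = -9 (mult 1), -6 (mult 1), 1 (mult 3), 10 (mult 1)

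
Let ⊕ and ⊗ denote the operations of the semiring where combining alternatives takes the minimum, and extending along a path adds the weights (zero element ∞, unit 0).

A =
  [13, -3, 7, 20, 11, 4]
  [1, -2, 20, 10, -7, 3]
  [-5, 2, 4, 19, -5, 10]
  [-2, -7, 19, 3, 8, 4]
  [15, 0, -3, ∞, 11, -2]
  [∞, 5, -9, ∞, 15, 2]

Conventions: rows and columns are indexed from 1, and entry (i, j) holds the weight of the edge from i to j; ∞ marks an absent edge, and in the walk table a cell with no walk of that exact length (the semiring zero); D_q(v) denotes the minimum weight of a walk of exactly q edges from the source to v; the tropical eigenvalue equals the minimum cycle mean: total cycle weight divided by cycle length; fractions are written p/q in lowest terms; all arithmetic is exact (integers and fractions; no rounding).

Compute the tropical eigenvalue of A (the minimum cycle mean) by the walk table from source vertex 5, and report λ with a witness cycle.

q=0: [∞, ∞, ∞, ∞, 0, ∞]
q=1: [15, 0, -3, ∞, 11, -2]
q=2: [-8, -2, -11, 10, -8, 0]
q=3: [-16, -11, -11, 8, -16, -10]
q=4: [-16, -19, -19, -1, -18, -18]
q=5: [-24, -21, -27, -9, -26, -20]
q=6: [-32, -27, -29, -11, -32, -28]
Optimal cycle mean attained by: cycle 3->5->6->3, total (-5) + (-2) + (-9), length 3.
Answer: λ = -16/3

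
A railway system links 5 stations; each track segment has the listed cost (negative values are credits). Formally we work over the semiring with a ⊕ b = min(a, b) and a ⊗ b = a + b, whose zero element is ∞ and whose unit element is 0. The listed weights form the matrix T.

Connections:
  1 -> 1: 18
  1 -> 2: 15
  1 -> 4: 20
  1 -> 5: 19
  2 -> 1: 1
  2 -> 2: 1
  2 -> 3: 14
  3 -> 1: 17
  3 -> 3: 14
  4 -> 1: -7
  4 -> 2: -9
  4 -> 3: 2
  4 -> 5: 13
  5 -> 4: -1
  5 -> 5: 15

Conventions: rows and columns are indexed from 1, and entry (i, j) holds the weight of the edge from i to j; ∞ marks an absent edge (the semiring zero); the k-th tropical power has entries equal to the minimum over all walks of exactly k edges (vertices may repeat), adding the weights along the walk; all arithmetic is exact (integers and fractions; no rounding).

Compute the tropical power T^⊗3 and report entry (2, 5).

T^⊗2:
  [13, 11, 22, 18, 33]
  [2, 2, 15, 21, 20]
  [31, 32, 28, 37, 36]
  [-8, -8, 5, 12, 12]
  [-8, -10, 1, 14, 12]
T^⊗3:
  [11, 9, 20, 32, 31]
  [3, 3, 16, 19, 21]
  [30, 28, 39, 35, 50]
  [-7, -7, 6, 11, 11]
  [-9, -9, 4, 11, 11]
Key observation: the optimum is the walk 2->2->1->5, with weight 1 + 1 + 19 = 21.
Optimal value attained by: walk 2->2->1->5.
Answer: (T^⊗3)[2][5] = 21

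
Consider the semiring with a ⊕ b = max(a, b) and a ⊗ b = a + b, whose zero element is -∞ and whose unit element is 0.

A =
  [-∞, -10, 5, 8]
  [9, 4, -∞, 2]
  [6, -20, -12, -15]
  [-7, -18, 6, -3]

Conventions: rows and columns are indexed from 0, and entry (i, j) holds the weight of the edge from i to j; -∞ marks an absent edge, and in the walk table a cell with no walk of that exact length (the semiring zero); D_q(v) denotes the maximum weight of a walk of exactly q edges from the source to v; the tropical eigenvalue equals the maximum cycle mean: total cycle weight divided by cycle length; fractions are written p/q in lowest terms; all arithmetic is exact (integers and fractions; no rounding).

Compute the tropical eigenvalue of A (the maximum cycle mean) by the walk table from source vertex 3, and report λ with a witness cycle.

q=0: [-∞, -∞, -∞, 0]
q=1: [-7, -18, 6, -3]
q=2: [12, -14, 3, 1]
q=3: [9, 2, 17, 20]
q=4: [23, 6, 26, 17]
Optimal cycle mean attained by: cycle 0->3->2->0, total 8 + 6 + 6, length 3.
Answer: λ = 20/3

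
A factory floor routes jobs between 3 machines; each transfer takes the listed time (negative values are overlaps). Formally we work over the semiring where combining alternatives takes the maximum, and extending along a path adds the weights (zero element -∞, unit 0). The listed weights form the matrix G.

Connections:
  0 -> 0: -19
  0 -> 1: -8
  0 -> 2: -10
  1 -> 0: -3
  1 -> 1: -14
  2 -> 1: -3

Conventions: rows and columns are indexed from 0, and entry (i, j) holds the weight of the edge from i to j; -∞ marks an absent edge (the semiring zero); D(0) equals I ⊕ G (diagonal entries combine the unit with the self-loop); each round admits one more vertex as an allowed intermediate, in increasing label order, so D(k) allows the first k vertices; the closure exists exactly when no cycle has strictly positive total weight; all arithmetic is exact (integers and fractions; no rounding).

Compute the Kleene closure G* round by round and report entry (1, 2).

D(0):
  [0, -8, -10]
  [-3, 0, -∞]
  [-∞, -3, 0]
D(1):
  [0, -8, -10]
  [-3, 0, -13]
  [-∞, -3, 0]
D(2):
  [0, -8, -10]
  [-3, 0, -13]
  [-6, -3, 0]
D(3):
  [0, -8, -10]
  [-3, 0, -13]
  [-6, -3, 0]
Answer: G*[1][2] = -13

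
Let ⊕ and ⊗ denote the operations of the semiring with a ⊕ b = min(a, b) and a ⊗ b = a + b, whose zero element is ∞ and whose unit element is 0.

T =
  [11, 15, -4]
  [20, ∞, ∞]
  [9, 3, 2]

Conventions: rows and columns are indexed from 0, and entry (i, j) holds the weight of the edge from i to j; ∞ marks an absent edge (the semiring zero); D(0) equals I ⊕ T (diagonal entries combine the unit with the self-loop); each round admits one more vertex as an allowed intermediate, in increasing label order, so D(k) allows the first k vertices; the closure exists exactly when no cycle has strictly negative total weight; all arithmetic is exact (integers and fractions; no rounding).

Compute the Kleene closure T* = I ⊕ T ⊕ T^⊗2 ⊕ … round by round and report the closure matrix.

D(0):
  [0, 15, -4]
  [20, 0, ∞]
  [9, 3, 0]
D(1):
  [0, 15, -4]
  [20, 0, 16]
  [9, 3, 0]
D(2):
  [0, 15, -4]
  [20, 0, 16]
  [9, 3, 0]
D(3):
  [0, -1, -4]
  [20, 0, 16]
  [9, 3, 0]
Answer: T* = [[0, -1, -4], [20, 0, 16], [9, 3, 0]]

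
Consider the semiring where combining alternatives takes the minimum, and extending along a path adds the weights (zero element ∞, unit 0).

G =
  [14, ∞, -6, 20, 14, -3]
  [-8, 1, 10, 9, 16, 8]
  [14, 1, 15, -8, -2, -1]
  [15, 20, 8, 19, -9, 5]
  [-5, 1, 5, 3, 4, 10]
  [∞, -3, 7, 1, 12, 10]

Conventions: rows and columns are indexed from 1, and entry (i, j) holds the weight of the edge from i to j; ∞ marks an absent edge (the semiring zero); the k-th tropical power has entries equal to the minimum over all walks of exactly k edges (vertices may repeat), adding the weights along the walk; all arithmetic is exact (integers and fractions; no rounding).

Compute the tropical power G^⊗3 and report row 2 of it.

G^⊗2:
  [8, -6, 4, -14, -8, -7]
  [-7, 2, -14, 2, 0, -11]
  [-7, -4, 0, 0, -17, -3]
  [-14, -8, -4, -6, -5, 1]
  [-7, 2, -11, -3, -6, -8]
  [-11, -2, 7, -1, -8, 5]
G^⊗3:
  [-14, -10, -6, -6, -23, -9]
  [-6, -14, -13, -22, -16, -15]
  [-22, -16, -13, -14, -13, -10]
  [-16, -7, -20, -12, -15, -17]
  [-11, -11, -13, -19, -13, -12]
  [-13, -7, -17, -5, -10, -14]
Answer: row 2 of G^⊗3 = [-6, -14, -13, -22, -16, -15]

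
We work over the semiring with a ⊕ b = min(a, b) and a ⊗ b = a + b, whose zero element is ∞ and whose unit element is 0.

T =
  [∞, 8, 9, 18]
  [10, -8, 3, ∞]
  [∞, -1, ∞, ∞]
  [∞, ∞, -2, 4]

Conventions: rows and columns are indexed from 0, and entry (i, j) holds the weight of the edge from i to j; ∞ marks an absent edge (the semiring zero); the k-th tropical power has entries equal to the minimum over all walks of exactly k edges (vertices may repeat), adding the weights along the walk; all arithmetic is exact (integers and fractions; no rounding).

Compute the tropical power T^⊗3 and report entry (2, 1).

T^⊗2:
  [18, 0, 11, 22]
  [2, -16, -5, 28]
  [9, -9, 2, ∞]
  [∞, -3, 2, 8]
T^⊗3:
  [10, -8, 3, 26]
  [-6, -24, -13, 20]
  [1, -17, -6, 27]
  [7, -11, 0, 12]
Key observation: the optimum is the walk 2->1->1->1, with weight (-1) + (-8) + (-8) = -17.
Optimal value attained by: walk 2->1->1->1.
Answer: (T^⊗3)[2][1] = -17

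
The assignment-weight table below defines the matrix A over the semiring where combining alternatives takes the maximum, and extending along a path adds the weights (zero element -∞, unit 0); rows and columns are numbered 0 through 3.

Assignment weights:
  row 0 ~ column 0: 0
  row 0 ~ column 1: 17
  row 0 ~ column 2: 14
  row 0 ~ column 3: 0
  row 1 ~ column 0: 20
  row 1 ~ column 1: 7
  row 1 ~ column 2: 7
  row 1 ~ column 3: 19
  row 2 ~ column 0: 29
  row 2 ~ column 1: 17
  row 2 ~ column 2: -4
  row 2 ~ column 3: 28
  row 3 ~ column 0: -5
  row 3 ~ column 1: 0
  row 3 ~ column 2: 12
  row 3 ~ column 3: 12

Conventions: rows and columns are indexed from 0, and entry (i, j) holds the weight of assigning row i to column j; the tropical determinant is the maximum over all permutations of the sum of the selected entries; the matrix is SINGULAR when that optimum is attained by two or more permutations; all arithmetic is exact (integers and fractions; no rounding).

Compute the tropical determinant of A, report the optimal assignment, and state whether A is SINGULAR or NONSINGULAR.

σ = (0, 1, 2, 3): 0 + 7 + (-4) + 12 = 15
σ = (0, 1, 3, 2): 0 + 7 + 28 + 12 = 47
σ = (0, 2, 1, 3): 0 + 7 + 17 + 12 = 36
σ = (0, 2, 3, 1): 0 + 7 + 28 + 0 = 35
σ = (0, 3, 1, 2): 0 + 19 + 17 + 12 = 48
σ = (0, 3, 2, 1): 0 + 19 + (-4) + 0 = 15
σ = (1, 0, 2, 3): 17 + 20 + (-4) + 12 = 45
σ = (1, 0, 3, 2): 17 + 20 + 28 + 12 = 77
σ = (1, 2, 0, 3): 17 + 7 + 29 + 12 = 65
σ = (1, 2, 3, 0): 17 + 7 + 28 + (-5) = 47
σ = (1, 3, 0, 2): 17 + 19 + 29 + 12 = 77
σ = (1, 3, 2, 0): 17 + 19 + (-4) + (-5) = 27
σ = (2, 0, 1, 3): 14 + 20 + 17 + 12 = 63
σ = (2, 0, 3, 1): 14 + 20 + 28 + 0 = 62
σ = (2, 1, 0, 3): 14 + 7 + 29 + 12 = 62
σ = (2, 1, 3, 0): 14 + 7 + 28 + (-5) = 44
σ = (2, 3, 0, 1): 14 + 19 + 29 + 0 = 62
σ = (2, 3, 1, 0): 14 + 19 + 17 + (-5) = 45
σ = (3, 0, 1, 2): 0 + 20 + 17 + 12 = 49
σ = (3, 0, 2, 1): 0 + 20 + (-4) + 0 = 16
σ = (3, 1, 0, 2): 0 + 7 + 29 + 12 = 48
σ = (3, 1, 2, 0): 0 + 7 + (-4) + (-5) = -2
σ = (3, 2, 0, 1): 0 + 7 + 29 + 0 = 36
σ = (3, 2, 1, 0): 0 + 7 + 17 + (-5) = 19
Optimal value attained by: σ = (1, 0, 3, 2).
Answer: det⊕(A) = 77; verdict: SINGULAR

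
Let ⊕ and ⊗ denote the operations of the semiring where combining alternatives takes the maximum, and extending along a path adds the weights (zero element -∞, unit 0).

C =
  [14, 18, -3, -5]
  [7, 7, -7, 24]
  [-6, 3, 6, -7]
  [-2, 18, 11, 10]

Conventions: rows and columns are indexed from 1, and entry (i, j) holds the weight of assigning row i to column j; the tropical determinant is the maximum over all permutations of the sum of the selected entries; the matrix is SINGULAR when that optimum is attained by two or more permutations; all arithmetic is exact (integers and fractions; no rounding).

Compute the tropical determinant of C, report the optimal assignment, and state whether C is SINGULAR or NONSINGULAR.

σ = (1, 2, 3, 4): 14 + 7 + 6 + 10 = 37
σ = (1, 2, 4, 3): 14 + 7 + (-7) + 11 = 25
σ = (1, 3, 2, 4): 14 + (-7) + 3 + 10 = 20
σ = (1, 3, 4, 2): 14 + (-7) + (-7) + 18 = 18
σ = (1, 4, 2, 3): 14 + 24 + 3 + 11 = 52
σ = (1, 4, 3, 2): 14 + 24 + 6 + 18 = 62
σ = (2, 1, 3, 4): 18 + 7 + 6 + 10 = 41
σ = (2, 1, 4, 3): 18 + 7 + (-7) + 11 = 29
σ = (2, 3, 1, 4): 18 + (-7) + (-6) + 10 = 15
σ = (2, 3, 4, 1): 18 + (-7) + (-7) + (-2) = 2
σ = (2, 4, 1, 3): 18 + 24 + (-6) + 11 = 47
σ = (2, 4, 3, 1): 18 + 24 + 6 + (-2) = 46
σ = (3, 1, 2, 4): (-3) + 7 + 3 + 10 = 17
σ = (3, 1, 4, 2): (-3) + 7 + (-7) + 18 = 15
σ = (3, 2, 1, 4): (-3) + 7 + (-6) + 10 = 8
σ = (3, 2, 4, 1): (-3) + 7 + (-7) + (-2) = -5
σ = (3, 4, 1, 2): (-3) + 24 + (-6) + 18 = 33
σ = (3, 4, 2, 1): (-3) + 24 + 3 + (-2) = 22
σ = (4, 1, 2, 3): (-5) + 7 + 3 + 11 = 16
σ = (4, 1, 3, 2): (-5) + 7 + 6 + 18 = 26
σ = (4, 2, 1, 3): (-5) + 7 + (-6) + 11 = 7
σ = (4, 2, 3, 1): (-5) + 7 + 6 + (-2) = 6
σ = (4, 3, 1, 2): (-5) + (-7) + (-6) + 18 = 0
σ = (4, 3, 2, 1): (-5) + (-7) + 3 + (-2) = -11
Optimal value attained by: σ = (1, 4, 3, 2).
Answer: det⊕(C) = 62; verdict: NONSINGULAR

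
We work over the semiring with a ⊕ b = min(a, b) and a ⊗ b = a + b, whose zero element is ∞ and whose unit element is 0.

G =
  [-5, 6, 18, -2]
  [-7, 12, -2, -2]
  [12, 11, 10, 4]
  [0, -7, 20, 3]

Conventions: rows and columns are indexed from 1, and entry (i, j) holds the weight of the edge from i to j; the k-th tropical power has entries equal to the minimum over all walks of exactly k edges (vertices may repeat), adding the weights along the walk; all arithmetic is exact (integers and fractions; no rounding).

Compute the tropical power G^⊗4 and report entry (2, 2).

G^⊗2:
  [-10, -9, 4, -7]
  [-12, -9, 8, -9]
  [4, -3, 9, 7]
  [-14, -4, -9, -9]
G^⊗3:
  [-16, -14, -11, -12]
  [-17, -16, -11, -14]
  [-10, 0, -5, -5]
  [-19, -16, -6, -16]
G^⊗4:
  [-21, -19, -16, -18]
  [-23, -21, -18, -19]
  [-15, -12, -2, -12]
  [-24, -23, -18, -21]
Key observation: the optimum is the walk 2->1->1->4->2, with weight (-7) + (-5) + (-2) + (-7) = -21.
Optimal value attained by: walk 2->1->1->4->2.
Answer: (G^⊗4)[2][2] = -21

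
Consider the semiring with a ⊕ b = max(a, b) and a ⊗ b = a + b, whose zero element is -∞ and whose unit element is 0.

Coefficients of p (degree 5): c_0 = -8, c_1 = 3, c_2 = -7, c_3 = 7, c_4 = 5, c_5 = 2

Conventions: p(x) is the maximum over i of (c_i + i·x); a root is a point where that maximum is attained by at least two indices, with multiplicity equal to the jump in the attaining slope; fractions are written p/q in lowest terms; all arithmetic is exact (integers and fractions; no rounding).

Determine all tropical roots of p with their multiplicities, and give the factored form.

hull edge (i=0, c=-8) to (i=1, c=3): slope 11, span 1
hull edge (i=1, c=3) to (i=3, c=7): slope 2, span 2
hull edge (i=3, c=7) to (i=4, c=5): slope -2, span 1
hull edge (i=4, c=5) to (i=5, c=2): slope -3, span 1
Factored form: p(x) = 2 ⊗ (x ⊕ (-11)) ⊗ (x ⊕ (-2)) ⊗ (x ⊕ (-2)) ⊗ (x ⊕ 2) ⊗ (x ⊕ 3)
Answer: roots = -11 (mult 1), -2 (mult 2), 2 (mult 1), 3 (mult 1)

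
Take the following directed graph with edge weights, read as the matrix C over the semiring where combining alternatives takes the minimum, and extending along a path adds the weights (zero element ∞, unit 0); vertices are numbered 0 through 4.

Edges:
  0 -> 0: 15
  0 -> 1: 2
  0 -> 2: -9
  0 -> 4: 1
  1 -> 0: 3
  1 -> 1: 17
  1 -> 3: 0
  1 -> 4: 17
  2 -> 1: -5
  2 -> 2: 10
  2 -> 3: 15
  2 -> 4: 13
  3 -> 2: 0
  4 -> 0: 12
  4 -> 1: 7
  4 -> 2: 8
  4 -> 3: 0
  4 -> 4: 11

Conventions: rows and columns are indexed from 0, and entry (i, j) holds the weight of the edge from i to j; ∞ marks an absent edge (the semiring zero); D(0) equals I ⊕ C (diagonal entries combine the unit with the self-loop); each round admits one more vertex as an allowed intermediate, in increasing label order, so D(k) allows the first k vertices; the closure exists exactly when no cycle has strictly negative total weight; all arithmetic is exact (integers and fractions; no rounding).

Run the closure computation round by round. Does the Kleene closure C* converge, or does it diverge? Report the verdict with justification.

D(0):
  [0, 2, -9, ∞, 1]
  [3, 0, ∞, 0, 17]
  [∞, -5, 0, 15, 13]
  [∞, ∞, 0, 0, ∞]
  [12, 7, 8, 0, 0]
D(1):
  [0, 2, -9, ∞, 1]
  [3, 0, -6, 0, 4]
  [∞, -5, 0, 15, 13]
  [∞, ∞, 0, 0, ∞]
  [12, 7, 3, 0, 0]
Detection: at round 2, diagonal entry (2, 2) turns strictly negative.
Key observation: the cycle 2->1->0->2 has total weight (-5) + 3 + (-9), which is strictly negative.
Answer: DIVERGES — negative cycle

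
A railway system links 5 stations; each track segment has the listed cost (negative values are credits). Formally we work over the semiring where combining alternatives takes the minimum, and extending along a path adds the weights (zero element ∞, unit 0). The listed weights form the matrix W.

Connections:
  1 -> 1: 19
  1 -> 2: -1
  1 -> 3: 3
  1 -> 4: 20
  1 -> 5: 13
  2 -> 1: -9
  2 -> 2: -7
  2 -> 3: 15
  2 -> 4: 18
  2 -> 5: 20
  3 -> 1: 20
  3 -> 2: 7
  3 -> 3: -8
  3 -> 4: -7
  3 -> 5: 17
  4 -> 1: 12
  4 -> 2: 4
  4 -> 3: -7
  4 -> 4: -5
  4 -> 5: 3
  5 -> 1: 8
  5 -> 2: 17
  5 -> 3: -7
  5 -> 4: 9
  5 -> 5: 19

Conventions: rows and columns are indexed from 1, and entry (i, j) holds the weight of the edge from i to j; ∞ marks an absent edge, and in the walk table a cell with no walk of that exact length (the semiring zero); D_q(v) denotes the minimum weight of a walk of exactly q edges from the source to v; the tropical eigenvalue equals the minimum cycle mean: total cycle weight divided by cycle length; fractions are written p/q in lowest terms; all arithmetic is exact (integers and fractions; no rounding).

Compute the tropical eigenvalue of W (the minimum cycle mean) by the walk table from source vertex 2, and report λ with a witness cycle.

q=0: [∞, 0, ∞, ∞, ∞]
q=1: [-9, -7, 15, 18, 20]
q=2: [-16, -14, -6, 8, 4]
q=3: [-23, -21, -14, -13, -3]
q=4: [-30, -28, -22, -21, -10]
q=5: [-37, -35, -30, -29, -18]
Optimal cycle mean attained by: cycle 3->3, total (-8), length 1.
Answer: λ = -8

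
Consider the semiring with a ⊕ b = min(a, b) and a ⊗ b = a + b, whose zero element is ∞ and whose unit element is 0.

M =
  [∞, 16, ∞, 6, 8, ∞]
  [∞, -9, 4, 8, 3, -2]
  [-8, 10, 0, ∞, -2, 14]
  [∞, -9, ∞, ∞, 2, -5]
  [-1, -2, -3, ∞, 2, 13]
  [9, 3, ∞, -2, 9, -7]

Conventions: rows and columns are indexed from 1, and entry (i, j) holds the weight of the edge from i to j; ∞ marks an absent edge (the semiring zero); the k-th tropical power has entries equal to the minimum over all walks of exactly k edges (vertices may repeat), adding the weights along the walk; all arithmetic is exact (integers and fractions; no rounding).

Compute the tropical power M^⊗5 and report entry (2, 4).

M^⊗2:
  [7, -3, 5, 24, 8, 1]
  [-4, -18, -5, -4, -6, -11]
  [-8, -4, -5, -2, -2, 7]
  [1, -18, -5, -7, -6, -12]
  [-11, -11, -3, 5, -5, -4]
  [2, -11, 6, -9, 0, -14]
M^⊗3:
  [-3, -12, 1, -1, 0, -6]
  [-13, -27, -14, -13, -15, -20]
  [-13, -13, -5, -2, -7, -7]
  [-13, -27, -14, -14, -15, -20]
  [-11, -20, -8, -6, -8, -13]
  [-5, -20, -7, -16, -8, -21]
M^⊗4:
  [-7, -21, -8, -8, -9, -14]
  [-22, -36, -23, -22, -24, -29]
  [-13, -22, -10, -9, -10, -15]
  [-22, -36, -23, -22, -24, -29]
  [-16, -29, -16, -15, -17, -22]
  [-15, -29, -16, -23, -17, -28]
M^⊗5:
  [-16, -30, -17, -16, -18, -23]
  [-31, -45, -32, -31, -33, -38]
  [-18, -31, -18, -17, -19, -24]
  [-31, -45, -32, -31, -33, -38]
  [-24, -38, -25, -24, -26, -31]
  [-24, -38, -25, -30, -26, -35]
Key observation: the optimum is the walk 2->2->2->2->6->4, with weight (-9) + (-9) + (-9) + (-2) + (-2) = -31.
Optimal value attained by: walk 2->2->2->2->6->4.
Answer: (M^⊗5)[2][4] = -31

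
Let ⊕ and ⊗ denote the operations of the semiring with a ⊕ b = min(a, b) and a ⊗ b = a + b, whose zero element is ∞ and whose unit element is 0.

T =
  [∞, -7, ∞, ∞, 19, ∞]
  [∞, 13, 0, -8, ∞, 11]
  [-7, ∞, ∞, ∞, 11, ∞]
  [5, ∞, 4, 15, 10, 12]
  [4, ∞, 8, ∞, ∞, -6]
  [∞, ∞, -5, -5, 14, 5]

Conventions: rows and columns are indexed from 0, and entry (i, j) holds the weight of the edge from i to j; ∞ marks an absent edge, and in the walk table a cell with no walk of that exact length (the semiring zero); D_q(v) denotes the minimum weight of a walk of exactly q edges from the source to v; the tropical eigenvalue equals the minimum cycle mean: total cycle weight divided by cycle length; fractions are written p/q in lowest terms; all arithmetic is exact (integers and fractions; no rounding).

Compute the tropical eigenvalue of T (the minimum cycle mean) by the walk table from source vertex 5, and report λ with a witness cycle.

q=0: [∞, ∞, ∞, ∞, ∞, 0]
q=1: [∞, ∞, -5, -5, 14, 5]
q=2: [-12, ∞, -1, 0, 5, 7]
q=3: [-8, -19, 2, 2, 7, -1]
q=4: [-5, -15, -19, -27, 11, -8]
q=5: [-26, -12, -23, -23, -17, -15]
q=6: [-30, -33, -20, -20, -13, -23]
Optimal cycle mean attained by: cycle 0->1->2->0, total (-7) + 0 + (-7), length 3.
Answer: λ = -14/3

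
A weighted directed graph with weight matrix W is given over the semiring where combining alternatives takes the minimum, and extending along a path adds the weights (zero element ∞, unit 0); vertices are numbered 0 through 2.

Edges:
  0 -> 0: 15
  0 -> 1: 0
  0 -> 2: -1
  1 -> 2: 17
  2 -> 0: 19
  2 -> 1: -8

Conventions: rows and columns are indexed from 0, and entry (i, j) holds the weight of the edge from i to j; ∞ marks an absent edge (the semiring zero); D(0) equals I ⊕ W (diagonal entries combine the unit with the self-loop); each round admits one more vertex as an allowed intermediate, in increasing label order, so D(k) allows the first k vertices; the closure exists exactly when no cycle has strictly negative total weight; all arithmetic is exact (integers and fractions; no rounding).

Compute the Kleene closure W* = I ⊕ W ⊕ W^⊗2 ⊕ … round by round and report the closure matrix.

D(0):
  [0, 0, -1]
  [∞, 0, 17]
  [19, -8, 0]
D(1):
  [0, 0, -1]
  [∞, 0, 17]
  [19, -8, 0]
D(2):
  [0, 0, -1]
  [∞, 0, 17]
  [19, -8, 0]
D(3):
  [0, -9, -1]
  [36, 0, 17]
  [19, -8, 0]
Answer: W* = [[0, -9, -1], [36, 0, 17], [19, -8, 0]]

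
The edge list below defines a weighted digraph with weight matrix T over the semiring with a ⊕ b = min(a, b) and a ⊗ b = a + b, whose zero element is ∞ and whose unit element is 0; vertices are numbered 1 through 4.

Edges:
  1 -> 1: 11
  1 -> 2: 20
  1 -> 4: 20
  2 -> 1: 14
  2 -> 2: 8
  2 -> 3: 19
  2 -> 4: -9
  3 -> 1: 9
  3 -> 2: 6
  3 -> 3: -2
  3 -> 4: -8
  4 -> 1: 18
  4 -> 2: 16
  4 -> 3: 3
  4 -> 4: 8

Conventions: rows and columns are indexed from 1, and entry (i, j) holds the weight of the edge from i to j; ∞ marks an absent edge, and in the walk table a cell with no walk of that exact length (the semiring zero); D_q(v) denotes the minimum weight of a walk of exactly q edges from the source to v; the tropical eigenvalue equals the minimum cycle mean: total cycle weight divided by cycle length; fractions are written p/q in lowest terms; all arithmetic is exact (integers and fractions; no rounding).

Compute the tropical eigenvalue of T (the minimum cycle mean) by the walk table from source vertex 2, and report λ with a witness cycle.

q=0: [∞, 0, ∞, ∞]
q=1: [14, 8, 19, -9]
q=2: [9, 7, -6, -1]
q=3: [3, 0, -8, -14]
q=4: [1, -2, -11, -16]
Optimal cycle mean attained by: cycle 3->4->3, total (-8) + 3, length 2.
Answer: λ = -5/2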